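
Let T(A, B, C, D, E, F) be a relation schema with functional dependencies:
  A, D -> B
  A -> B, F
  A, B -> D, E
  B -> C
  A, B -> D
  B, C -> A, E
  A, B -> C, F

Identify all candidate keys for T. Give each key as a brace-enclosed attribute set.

{A}, {B}

Closure of {A} is {A, B, C, D, E, F}, the whole schema; {A} is a candidate key.
Closure of {B} is {A, B, C, D, E, F}, the whole schema; {B} is a candidate key.
Any other superkey properly contains one of these, so there are no further candidate keys.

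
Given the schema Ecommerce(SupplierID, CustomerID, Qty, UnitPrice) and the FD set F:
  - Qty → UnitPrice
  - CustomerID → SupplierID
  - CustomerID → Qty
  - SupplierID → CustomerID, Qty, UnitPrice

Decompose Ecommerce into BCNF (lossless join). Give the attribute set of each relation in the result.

{CustomerID, Qty, SupplierID}; {Qty, UnitPrice}

Candidate keys of the original relation: {CustomerID}, {SupplierID}.
Within {CustomerID, Qty, SupplierID, UnitPrice}: {Qty}⁺ ∩ {CustomerID, Qty, SupplierID, UnitPrice} = {Qty, UnitPrice}, not the whole set, so Qty → UnitPrice violates BCNF; decompose into {Qty, UnitPrice} and {CustomerID, Qty, SupplierID}.
{Qty, UnitPrice}: every determinant is a superkey — BCNF.
{CustomerID, Qty, SupplierID}: every determinant is a superkey — BCNF.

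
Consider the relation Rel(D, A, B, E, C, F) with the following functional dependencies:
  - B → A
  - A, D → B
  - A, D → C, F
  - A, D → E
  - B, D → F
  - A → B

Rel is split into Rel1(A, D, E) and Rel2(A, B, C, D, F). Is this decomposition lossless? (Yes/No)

Yes

Rel1 ∩ Rel2 = {A, D}; its closure under F is {A, B, C, D, E, F}.
Since Rel1 ⊆ {A, B, C, D, E, F}, the intersection is a superkey of Rel1; the decomposition is lossless.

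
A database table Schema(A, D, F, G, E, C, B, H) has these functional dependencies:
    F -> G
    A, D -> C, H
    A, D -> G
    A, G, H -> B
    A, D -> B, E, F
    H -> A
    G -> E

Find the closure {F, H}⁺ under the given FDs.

{A, B, E, F, G, H}

Start with {F, H}.
F -> G applies; add {G} → now {F, G, H}.
H -> A applies; add {A} → now {A, F, G, H}.
G -> E applies; add {E} → now {A, E, F, G, H}.
A, G, H -> B applies; add {B} → now {A, B, E, F, G, H}.
No further FD applies.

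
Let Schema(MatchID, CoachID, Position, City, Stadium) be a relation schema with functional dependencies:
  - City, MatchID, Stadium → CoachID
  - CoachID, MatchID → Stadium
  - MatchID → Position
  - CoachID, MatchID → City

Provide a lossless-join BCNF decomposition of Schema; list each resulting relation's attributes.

Candidate keys of the original relation: {City, MatchID, Stadium}, {CoachID, MatchID}.
In {City, CoachID, MatchID, Position, Stadium}, {MatchID} is not a superkey ({MatchID}⁺ restricted to this set is {MatchID, Position}), so split on MatchID → Position into {MatchID, Position} and {City, CoachID, MatchID, Stadium}.
{MatchID, Position}: every determinant is a superkey — BCNF.
{City, CoachID, MatchID, Stadium}: every determinant is a superkey — BCNF.

{City, CoachID, MatchID, Stadium}; {MatchID, Position}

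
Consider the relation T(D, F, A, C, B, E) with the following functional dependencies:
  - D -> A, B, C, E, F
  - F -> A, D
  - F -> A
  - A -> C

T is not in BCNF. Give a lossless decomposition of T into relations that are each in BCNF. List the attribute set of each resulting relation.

{A, B, D, E, F}; {A, C}

Candidate keys of the original relation: {D}, {F}.
In {A, B, C, D, E, F}, {A} is not a superkey ({A}⁺ restricted to this set is {A, C}), so split on A -> C into {A, C} and {A, B, D, E, F}.
{A, C} has no BCNF violation.
{A, B, D, E, F} has no BCNF violation.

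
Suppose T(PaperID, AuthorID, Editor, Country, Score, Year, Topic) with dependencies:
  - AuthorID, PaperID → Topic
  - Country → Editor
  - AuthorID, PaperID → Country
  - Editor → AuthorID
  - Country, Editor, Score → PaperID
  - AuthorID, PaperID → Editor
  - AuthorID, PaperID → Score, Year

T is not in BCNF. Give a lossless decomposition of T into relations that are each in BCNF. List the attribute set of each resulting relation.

{AuthorID, Editor}; {Country, Editor}; {Country, PaperID, Score, Topic, Year}

Candidate keys of the original relation: {AuthorID, PaperID}, {Country, PaperID}, {Country, Score}, {Editor, PaperID}.
In {AuthorID, Country, Editor, PaperID, Score, Topic, Year}, {Country} is not a superkey ({Country}⁺ restricted to this set is {AuthorID, Country, Editor}), so split on Country → AuthorID, Editor into {AuthorID, Country, Editor} and {Country, PaperID, Score, Topic, Year}.
In {AuthorID, Country, Editor}, {Editor} is not a superkey ({Editor}⁺ restricted to this set is {AuthorID, Editor}), so split on Editor → AuthorID into {AuthorID, Editor} and {Country, Editor}.
{AuthorID, Editor} is in BCNF.
{Country, Editor} is in BCNF.
{Country, PaperID, Score, Topic, Year} is in BCNF.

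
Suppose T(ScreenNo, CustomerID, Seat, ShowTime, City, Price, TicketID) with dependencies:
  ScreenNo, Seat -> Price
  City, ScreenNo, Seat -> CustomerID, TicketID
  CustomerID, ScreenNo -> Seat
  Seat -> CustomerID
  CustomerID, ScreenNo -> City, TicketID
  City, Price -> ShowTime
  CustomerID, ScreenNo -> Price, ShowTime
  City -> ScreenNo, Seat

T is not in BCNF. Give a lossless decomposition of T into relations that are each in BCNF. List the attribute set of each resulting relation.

Candidate keys of the original relation: {City}, {CustomerID, ScreenNo}, {ScreenNo, Seat}.
{City, CustomerID, Price, ScreenNo, Seat, ShowTime, TicketID}: {Seat} determines {CustomerID, Seat} here but is not a superkey — split on Seat -> CustomerID, giving {CustomerID, Seat} and {City, Price, ScreenNo, Seat, ShowTime, TicketID}.
{CustomerID, Seat} is in BCNF.
{City, Price, ScreenNo, Seat, ShowTime, TicketID} is in BCNF.

{City, Price, ScreenNo, Seat, ShowTime, TicketID}; {CustomerID, Seat}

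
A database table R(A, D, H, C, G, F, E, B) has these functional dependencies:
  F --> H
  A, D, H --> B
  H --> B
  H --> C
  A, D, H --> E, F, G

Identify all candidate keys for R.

{A, D, F}, {A, D, H}

{A, D} never appear on the right of any FD, so every key must include all of them.
{A, D, F}⁺ = {A, B, C, D, E, F, G, H} — all of the relation — so {A, D, F} is a candidate key.
{A, D, H}⁺ = {A, B, C, D, E, F, G, H} — all of the relation — so {A, D, H} is a candidate key.
Any other superkey properly contains one of these, so there are no further candidate keys.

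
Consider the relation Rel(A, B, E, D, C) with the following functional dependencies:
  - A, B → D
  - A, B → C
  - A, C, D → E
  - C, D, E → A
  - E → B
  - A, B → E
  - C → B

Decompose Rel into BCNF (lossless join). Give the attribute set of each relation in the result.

{A, C, D, E}; {B, E}

Candidate keys of the original relation: {A, B}, {A, C}, {A, E}, {C, D, E}.
In {A, B, C, D, E}, {E} is not a superkey ({E}⁺ restricted to this set is {B, E}), so split on E → B into {B, E} and {A, C, D, E}.
{B, E} has no BCNF violation.
{A, C, D, E} has no BCNF violation.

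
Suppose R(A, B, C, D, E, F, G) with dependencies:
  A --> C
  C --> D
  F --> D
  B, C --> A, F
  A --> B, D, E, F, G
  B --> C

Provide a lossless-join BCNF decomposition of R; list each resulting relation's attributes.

Candidate keys of the original relation: {A}, {B}.
Within {A, B, C, D, E, F, G}: {C}⁺ ∩ {A, B, C, D, E, F, G} = {C, D}, not the whole set, so C --> D violates BCNF; decompose into {C, D} and {A, B, C, E, F, G}.
{C, D}: every determinant is a superkey — BCNF.
{A, B, C, E, F, G}: every determinant is a superkey — BCNF.

{A, B, C, E, F, G}; {C, D}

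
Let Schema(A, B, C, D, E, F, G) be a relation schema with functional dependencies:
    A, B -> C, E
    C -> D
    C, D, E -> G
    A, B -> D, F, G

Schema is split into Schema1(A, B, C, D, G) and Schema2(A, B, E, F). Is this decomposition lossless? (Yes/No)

Yes

Schema1 ∩ Schema2 = {A, B}; its closure under F is {A, B, C, D, E, F, G}.
Since Schema1 ⊆ {A, B, C, D, E, F, G}, the intersection is a superkey of Schema1; the decomposition is lossless.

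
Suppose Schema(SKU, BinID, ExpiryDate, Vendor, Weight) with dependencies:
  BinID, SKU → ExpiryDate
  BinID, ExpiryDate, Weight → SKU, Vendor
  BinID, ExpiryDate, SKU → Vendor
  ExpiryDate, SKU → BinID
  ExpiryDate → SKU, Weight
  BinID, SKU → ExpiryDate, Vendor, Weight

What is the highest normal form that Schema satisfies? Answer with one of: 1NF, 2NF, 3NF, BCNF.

BCNF

Candidate keys: {BinID, SKU}, {ExpiryDate}. Prime attributes: {BinID, ExpiryDate, SKU}.
Every FD has a superkey on the left, so the relation is in BCNF.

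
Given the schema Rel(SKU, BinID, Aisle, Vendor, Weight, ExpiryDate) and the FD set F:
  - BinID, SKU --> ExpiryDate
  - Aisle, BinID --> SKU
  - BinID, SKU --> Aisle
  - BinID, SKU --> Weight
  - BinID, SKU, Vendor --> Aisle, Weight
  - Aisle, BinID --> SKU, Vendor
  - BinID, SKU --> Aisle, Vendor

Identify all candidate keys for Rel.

Attributes never on any right-hand side: {BinID} — every candidate key must contain it.
Closure of {Aisle, BinID} is {Aisle, BinID, ExpiryDate, SKU, Vendor, Weight}, the whole schema; {Aisle, BinID} is a candidate key.
Closure of {BinID, SKU} is {Aisle, BinID, ExpiryDate, SKU, Vendor, Weight}, the whole schema; {BinID, SKU} is a candidate key.
Any other superkey properly contains one of these, so there are no further candidate keys.

{Aisle, BinID}, {BinID, SKU}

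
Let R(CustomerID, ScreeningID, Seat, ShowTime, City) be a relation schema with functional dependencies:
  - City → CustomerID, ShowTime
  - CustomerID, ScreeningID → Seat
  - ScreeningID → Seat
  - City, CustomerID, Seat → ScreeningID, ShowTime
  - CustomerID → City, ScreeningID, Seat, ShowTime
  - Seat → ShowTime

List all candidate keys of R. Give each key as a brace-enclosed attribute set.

{City}, {CustomerID}

{City} is a candidate key since {City}⁺ = {City, CustomerID, ScreeningID, Seat, ShowTime} covers every attribute.
{CustomerID} is a candidate key since {CustomerID}⁺ = {City, CustomerID, ScreeningID, Seat, ShowTime} covers every attribute.
No proper subset of any of these is a key, and no other minimal superkey exists.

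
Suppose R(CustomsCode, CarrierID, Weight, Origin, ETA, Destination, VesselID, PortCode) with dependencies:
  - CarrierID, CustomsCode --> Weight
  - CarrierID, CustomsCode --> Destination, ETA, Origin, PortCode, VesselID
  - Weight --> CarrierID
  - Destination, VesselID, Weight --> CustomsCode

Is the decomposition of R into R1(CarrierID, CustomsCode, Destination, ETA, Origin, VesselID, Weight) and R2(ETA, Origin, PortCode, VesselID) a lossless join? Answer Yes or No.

No

The shared attributes are {ETA, Origin, VesselID} and {ETA, Origin, VesselID}⁺ = {ETA, Origin, VesselID}.
R1 ⊄ {ETA, Origin, VesselID} and R2 ⊄ {ETA, Origin, VesselID}, so the split is lossy.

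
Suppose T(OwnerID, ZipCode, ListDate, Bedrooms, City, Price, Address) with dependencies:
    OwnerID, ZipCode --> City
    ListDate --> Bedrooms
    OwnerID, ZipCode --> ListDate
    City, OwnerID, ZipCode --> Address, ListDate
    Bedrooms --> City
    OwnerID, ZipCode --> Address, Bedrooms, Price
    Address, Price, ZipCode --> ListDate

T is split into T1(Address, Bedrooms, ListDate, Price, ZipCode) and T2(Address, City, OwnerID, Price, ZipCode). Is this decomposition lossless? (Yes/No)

Yes

The shared attributes are {Address, Price, ZipCode} and {Address, Price, ZipCode}⁺ = {Address, Bedrooms, City, ListDate, Price, ZipCode}.
This includes all of T1, so the common attributes are a superkey of T1 — the join is lossless.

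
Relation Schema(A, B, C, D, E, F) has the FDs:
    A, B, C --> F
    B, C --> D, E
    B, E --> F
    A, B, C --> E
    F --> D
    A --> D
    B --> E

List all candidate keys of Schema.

Attributes never on any right-hand side: {A, B, C} — every candidate key must contain all of them.
Closure of {A, B, C} is {A, B, C, D, E, F}, the whole schema; {A, B, C} is a candidate key.
No other minimal set has full closure, so this is the only candidate key.

{A, B, C}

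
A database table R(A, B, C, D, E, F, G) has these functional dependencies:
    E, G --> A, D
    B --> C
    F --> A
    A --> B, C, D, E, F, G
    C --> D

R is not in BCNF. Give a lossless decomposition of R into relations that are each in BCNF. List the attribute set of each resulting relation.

Candidate keys of the original relation: {A}, {E, G}, {F}.
In {A, B, C, D, E, F, G}, {B} is not a superkey ({B}⁺ restricted to this set is {B, C, D}), so split on B --> C, D into {B, C, D} and {A, B, E, F, G}.
In {B, C, D}, {C} is not a superkey ({C}⁺ restricted to this set is {C, D}), so split on C --> D into {C, D} and {B, C}.
{C, D} is in BCNF.
{B, C} is in BCNF.
{A, B, E, F, G} is in BCNF.

{A, B, E, F, G}; {B, C}; {C, D}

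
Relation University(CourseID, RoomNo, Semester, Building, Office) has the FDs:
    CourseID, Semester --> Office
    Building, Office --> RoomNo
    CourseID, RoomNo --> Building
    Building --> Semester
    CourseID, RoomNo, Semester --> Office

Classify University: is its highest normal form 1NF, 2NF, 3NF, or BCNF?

Candidate keys: {Building, CourseID}, {CourseID, RoomNo}. Prime attributes: {Building, CourseID, RoomNo}.
CourseID, Semester --> Office breaks BCNF: {CourseID, Semester}⁺ = {CourseID, Office, Semester}, so {CourseID, Semester} is not a superkey.
Because {Office} is non-prime and the left side of CourseID, Semester --> Office is not a superkey, the relation is not in 3NF.
Since {Building} ⊂ {Building, CourseID} and {Building}⁺ ⊇ {Semester} with {Semester} non-prime, there is a partial dependency; 2NF fails.

1NF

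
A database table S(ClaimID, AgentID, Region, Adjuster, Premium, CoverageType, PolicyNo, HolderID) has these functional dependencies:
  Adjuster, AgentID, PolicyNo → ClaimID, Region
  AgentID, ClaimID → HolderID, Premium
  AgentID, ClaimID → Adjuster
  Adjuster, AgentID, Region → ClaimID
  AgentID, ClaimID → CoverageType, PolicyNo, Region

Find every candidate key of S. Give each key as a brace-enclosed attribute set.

{Adjuster, AgentID, PolicyNo}, {Adjuster, AgentID, Region}, {AgentID, ClaimID}

No FD produces {AgentID}, so it must be in every candidate key.
{AgentID, ClaimID}⁺ = {Adjuster, AgentID, ClaimID, CoverageType, HolderID, PolicyNo, Premium, Region}, which is every attribute, so {AgentID, ClaimID} is a candidate key.
{Adjuster, AgentID, PolicyNo}⁺ = {Adjuster, AgentID, ClaimID, CoverageType, HolderID, PolicyNo, Premium, Region}, which is every attribute, so {Adjuster, AgentID, PolicyNo} is a candidate key.
{Adjuster, AgentID, Region}⁺ = {Adjuster, AgentID, ClaimID, CoverageType, HolderID, PolicyNo, Premium, Region}, which is every attribute, so {Adjuster, AgentID, Region} is a candidate key.
Any other superkey properly contains one of these, so there are no further candidate keys.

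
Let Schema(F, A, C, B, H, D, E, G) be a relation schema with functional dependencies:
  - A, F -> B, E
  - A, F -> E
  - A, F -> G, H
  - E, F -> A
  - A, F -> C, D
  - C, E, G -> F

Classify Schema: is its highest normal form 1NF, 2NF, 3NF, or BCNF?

BCNF

Candidate keys: {A, F}, {C, E, G}, {E, F}. Prime attributes: {A, C, E, F, G}.
Each dependency's left side is a superkey — BCNF holds.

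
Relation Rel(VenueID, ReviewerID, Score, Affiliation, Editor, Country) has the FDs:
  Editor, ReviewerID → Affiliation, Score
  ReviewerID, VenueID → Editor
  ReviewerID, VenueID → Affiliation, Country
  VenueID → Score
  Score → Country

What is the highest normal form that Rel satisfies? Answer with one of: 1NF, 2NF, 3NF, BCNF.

1NF

Candidate key: {ReviewerID, VenueID}. Prime attributes: {ReviewerID, VenueID}.
Editor, ReviewerID → Affiliation, Score breaks BCNF: {Editor, ReviewerID}⁺ = {Affiliation, Country, Editor, ReviewerID, Score}, so {Editor, ReviewerID} is not a superkey.
Editor, ReviewerID → Affiliation, Score has non-prime {Affiliation, Score} on the right and a non-superkey on the left, so 3NF fails.
The proper key subset {VenueID} of {ReviewerID, VenueID} determines non-prime {Country, Score}, so the relation is not even in 2NF.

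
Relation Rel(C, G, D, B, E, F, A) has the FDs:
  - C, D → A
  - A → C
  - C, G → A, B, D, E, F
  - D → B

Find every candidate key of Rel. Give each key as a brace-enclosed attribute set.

{A, G}, {C, G}

Attributes never on any right-hand side: {G} — every candidate key must contain it.
Closure of {A, G} is {A, B, C, D, E, F, G}, the whole schema; {A, G} is a candidate key.
Closure of {C, G} is {A, B, C, D, E, F, G}, the whole schema; {C, G} is a candidate key.
No proper subset of any of these is a key, and no other minimal superkey exists.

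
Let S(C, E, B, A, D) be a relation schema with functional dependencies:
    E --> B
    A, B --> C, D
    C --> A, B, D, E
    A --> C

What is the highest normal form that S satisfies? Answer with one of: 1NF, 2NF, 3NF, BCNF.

2NF

Candidate keys: {A}, {C}. Prime attributes: {A, C}.
E --> B: {E}⁺ = {B, E}, which is not all of the attributes, so the left side is not a superkey — BCNF is violated.
E --> B determines the non-prime attribute {B} from a non-superkey — 3NF is violated.
All keys have size 1, which rules out partial dependencies — 2NF is satisfied.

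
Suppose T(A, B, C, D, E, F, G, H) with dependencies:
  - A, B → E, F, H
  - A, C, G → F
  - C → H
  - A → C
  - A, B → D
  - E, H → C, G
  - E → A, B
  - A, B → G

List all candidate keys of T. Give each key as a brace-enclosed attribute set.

{A, B}, {E}

{E} is a candidate key since {E}⁺ = {A, B, C, D, E, F, G, H} covers every attribute.
{A, B} is a candidate key since {A, B}⁺ = {A, B, C, D, E, F, G, H} covers every attribute.
These are minimal and exhaustive — every other superkey contains one of them.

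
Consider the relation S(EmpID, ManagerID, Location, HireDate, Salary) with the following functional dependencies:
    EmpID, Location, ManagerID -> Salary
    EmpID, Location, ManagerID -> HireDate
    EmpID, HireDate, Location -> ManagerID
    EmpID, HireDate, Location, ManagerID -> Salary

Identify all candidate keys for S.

No FD produces {EmpID, Location}, so they must be in every candidate key.
{EmpID, HireDate, Location}⁺ = {EmpID, HireDate, Location, ManagerID, Salary} — all of the relation — so {EmpID, HireDate, Location} is a candidate key.
{EmpID, Location, ManagerID}⁺ = {EmpID, HireDate, Location, ManagerID, Salary} — all of the relation — so {EmpID, Location, ManagerID} is a candidate key.
Any other superkey properly contains one of these, so there are no further candidate keys.

{EmpID, HireDate, Location}, {EmpID, Location, ManagerID}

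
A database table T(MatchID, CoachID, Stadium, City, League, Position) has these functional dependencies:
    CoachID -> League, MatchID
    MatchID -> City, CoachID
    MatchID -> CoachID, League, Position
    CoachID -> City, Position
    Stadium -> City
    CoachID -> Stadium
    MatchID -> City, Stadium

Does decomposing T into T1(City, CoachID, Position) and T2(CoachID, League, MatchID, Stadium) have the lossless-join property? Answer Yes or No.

Yes

The shared attributes are {CoachID} and {CoachID}⁺ = {City, CoachID, League, MatchID, Position, Stadium}.
This includes all of T1, so the common attributes are a superkey of T1 — the join is lossless.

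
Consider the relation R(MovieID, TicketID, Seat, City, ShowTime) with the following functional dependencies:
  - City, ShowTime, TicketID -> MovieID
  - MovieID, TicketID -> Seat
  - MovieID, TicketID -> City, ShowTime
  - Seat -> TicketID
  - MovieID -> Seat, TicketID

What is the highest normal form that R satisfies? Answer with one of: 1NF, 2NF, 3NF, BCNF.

Candidate keys: {City, Seat, ShowTime}, {City, ShowTime, TicketID}, {MovieID}. Prime attributes: {City, MovieID, Seat, ShowTime, TicketID}.
Seat -> TicketID: {Seat}⁺ = {Seat, TicketID}, which is not all of the attributes, so the left side is not a superkey — BCNF is violated.
But every attribute on its right side ({TicketID}) is prime, and the same holds for every other non-superkey FD, so 3NF still holds.

3NF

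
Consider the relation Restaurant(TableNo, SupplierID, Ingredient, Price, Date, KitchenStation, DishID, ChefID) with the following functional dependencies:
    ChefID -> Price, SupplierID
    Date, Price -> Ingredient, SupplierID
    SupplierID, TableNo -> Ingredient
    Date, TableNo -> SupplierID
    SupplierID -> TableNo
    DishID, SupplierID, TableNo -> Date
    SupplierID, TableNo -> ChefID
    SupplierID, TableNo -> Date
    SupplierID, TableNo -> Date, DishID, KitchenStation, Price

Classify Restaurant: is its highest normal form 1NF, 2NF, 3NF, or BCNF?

BCNF

Candidate keys: {ChefID}, {Date, Price}, {Date, TableNo}, {SupplierID}. Prime attributes: {ChefID, Date, Price, SupplierID, TableNo}.
The left-hand side of every FD is a superkey, so BCNF is satisfied.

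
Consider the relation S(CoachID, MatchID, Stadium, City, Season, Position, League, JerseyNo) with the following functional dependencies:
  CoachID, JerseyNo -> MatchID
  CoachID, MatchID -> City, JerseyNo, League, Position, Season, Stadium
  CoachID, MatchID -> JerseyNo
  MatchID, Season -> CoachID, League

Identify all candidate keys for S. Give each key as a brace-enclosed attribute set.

{CoachID, JerseyNo}⁺ = {City, CoachID, JerseyNo, League, MatchID, Position, Season, Stadium} — all of the relation — so {CoachID, JerseyNo} is a candidate key.
{CoachID, MatchID}⁺ = {City, CoachID, JerseyNo, League, MatchID, Position, Season, Stadium} — all of the relation — so {CoachID, MatchID} is a candidate key.
{MatchID, Season}⁺ = {City, CoachID, JerseyNo, League, MatchID, Position, Season, Stadium} — all of the relation — so {MatchID, Season} is a candidate key.
Any other superkey properly contains one of these, so there are no further candidate keys.

{CoachID, JerseyNo}, {CoachID, MatchID}, {MatchID, Season}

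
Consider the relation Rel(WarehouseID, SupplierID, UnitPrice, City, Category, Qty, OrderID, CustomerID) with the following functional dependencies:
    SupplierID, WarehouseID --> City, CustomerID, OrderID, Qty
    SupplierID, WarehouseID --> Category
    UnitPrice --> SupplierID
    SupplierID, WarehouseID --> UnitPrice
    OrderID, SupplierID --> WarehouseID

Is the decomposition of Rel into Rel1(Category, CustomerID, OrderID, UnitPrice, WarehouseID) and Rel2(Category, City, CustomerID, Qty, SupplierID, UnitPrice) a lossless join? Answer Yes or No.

Rel1 ∩ Rel2 = {Category, CustomerID, UnitPrice}; its closure under F is {Category, CustomerID, SupplierID, UnitPrice}.
Rel1 ⊄ {Category, CustomerID, SupplierID, UnitPrice} and Rel2 ⊄ {Category, CustomerID, SupplierID, UnitPrice}, so the split is lossy.

No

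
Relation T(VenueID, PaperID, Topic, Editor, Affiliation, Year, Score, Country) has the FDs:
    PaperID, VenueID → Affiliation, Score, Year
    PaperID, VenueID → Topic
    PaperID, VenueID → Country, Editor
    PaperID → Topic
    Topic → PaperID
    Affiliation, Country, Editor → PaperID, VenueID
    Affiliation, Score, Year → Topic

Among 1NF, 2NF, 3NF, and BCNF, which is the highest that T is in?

3NF

Candidate keys: {Affiliation, Country, Editor}, {Affiliation, Score, VenueID, Year}, {PaperID, VenueID}, {Topic, VenueID}. Prime attributes: {Affiliation, Country, Editor, PaperID, Score, Topic, VenueID, Year}.
For PaperID → Topic we have {PaperID}⁺ = {PaperID, Topic}; {PaperID} is not a superkey, so BCNF fails.
Since {Topic} ⊆ prime attributes and every other non-superkey FD also has a prime right side, the schema is in 3NF.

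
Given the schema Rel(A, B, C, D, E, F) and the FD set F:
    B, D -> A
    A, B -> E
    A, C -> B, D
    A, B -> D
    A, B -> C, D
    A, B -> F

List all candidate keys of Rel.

{A, B}⁺ = {A, B, C, D, E, F}, which is every attribute, so {A, B} is a candidate key.
{A, C}⁺ = {A, B, C, D, E, F}, which is every attribute, so {A, C} is a candidate key.
{B, D}⁺ = {A, B, C, D, E, F}, which is every attribute, so {B, D} is a candidate key.
No proper subset of any of these is a key, and no other minimal superkey exists.

{A, B}, {A, C}, {B, D}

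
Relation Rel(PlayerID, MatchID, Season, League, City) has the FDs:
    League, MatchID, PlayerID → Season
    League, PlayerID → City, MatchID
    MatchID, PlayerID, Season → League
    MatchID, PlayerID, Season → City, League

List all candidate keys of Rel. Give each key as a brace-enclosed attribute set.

{League, PlayerID}, {MatchID, PlayerID, Season}

Attributes never on any right-hand side: {PlayerID} — every candidate key must contain it.
{League, PlayerID}⁺ = {City, League, MatchID, PlayerID, Season}, which is every attribute, so {League, PlayerID} is a candidate key.
{MatchID, PlayerID, Season}⁺ = {City, League, MatchID, PlayerID, Season}, which is every attribute, so {MatchID, PlayerID, Season} is a candidate key.
These are minimal and exhaustive — every other superkey contains one of them.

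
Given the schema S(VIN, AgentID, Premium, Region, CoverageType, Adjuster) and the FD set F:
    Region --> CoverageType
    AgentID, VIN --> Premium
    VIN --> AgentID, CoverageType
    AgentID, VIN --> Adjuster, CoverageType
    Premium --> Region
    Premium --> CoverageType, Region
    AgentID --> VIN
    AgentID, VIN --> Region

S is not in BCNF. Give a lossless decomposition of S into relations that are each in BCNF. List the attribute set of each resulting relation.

{Adjuster, AgentID, Premium, VIN}; {CoverageType, Region}; {Premium, Region}

Candidate keys of the original relation: {AgentID}, {VIN}.
Within {Adjuster, AgentID, CoverageType, Premium, Region, VIN}: {Region}⁺ ∩ {Adjuster, AgentID, CoverageType, Premium, Region, VIN} = {CoverageType, Region}, not the whole set, so Region --> CoverageType violates BCNF; decompose into {CoverageType, Region} and {Adjuster, AgentID, Premium, Region, VIN}.
{CoverageType, Region} has no BCNF violation.
Within {Adjuster, AgentID, Premium, Region, VIN}: {Premium}⁺ ∩ {Adjuster, AgentID, Premium, Region, VIN} = {Premium, Region}, not the whole set, so Premium --> Region violates BCNF; decompose into {Premium, Region} and {Adjuster, AgentID, Premium, VIN}.
{Premium, Region} has no BCNF violation.
{Adjuster, AgentID, Premium, VIN} has no BCNF violation.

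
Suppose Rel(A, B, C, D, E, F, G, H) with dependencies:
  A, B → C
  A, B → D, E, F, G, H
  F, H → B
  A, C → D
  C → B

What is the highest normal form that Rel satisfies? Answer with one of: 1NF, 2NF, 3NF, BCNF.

Candidate keys: {A, B}, {A, C}, {A, F, H}. Prime attributes: {A, B, C, F, H}.
F, H → B breaks BCNF: {F, H}⁺ = {B, F, H}, so {F, H} is not a superkey.
But every attribute on its right side ({B}) is prime, and the same holds for every other non-superkey FD, so 3NF still holds.

3NF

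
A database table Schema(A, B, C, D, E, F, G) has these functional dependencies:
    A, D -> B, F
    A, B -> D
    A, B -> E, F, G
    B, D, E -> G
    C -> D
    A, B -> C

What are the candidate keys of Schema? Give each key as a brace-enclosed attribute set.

Attributes never on any right-hand side: {A} — every candidate key must contain it.
{A, B}⁺ = {A, B, C, D, E, F, G} — all of the relation — so {A, B} is a candidate key.
{A, C}⁺ = {A, B, C, D, E, F, G} — all of the relation — so {A, C} is a candidate key.
{A, D}⁺ = {A, B, C, D, E, F, G} — all of the relation — so {A, D} is a candidate key.
No proper subset of any of these is a key, and no other minimal superkey exists.

{A, B}, {A, C}, {A, D}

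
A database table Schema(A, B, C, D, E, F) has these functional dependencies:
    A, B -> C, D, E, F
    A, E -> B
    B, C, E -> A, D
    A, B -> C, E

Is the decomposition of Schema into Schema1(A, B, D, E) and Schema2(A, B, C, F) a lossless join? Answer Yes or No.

Yes

Schema1 ∩ Schema2 = {A, B}; its closure under F is {A, B, C, D, E, F}.
This includes all of Schema1, so the common attributes are a superkey of Schema1 — the join is lossless.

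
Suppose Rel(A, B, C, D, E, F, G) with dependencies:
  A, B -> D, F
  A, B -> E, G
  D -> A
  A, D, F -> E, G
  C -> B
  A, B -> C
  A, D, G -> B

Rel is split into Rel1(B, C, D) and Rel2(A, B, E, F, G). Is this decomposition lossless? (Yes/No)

No

Rel1 ∩ Rel2 = {B}; its closure under F is {B}.
The closure covers neither Rel1 nor Rel2 entirely; the join is not lossless.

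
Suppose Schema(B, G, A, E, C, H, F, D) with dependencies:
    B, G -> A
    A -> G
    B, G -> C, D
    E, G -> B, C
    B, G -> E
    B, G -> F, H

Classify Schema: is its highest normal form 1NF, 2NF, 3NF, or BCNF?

Candidate keys: {A, B}, {A, E}, {B, G}, {E, G}. Prime attributes: {A, B, E, G}.
For A -> G we have {A}⁺ = {A, G}; {A} is not a superkey, so BCNF fails.
Since {G} ⊆ prime attributes and every other non-superkey FD also has a prime right side, the schema is in 3NF.

3NF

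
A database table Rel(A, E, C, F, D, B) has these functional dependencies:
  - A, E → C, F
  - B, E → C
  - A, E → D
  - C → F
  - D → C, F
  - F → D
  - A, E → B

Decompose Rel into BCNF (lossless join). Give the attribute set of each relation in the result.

Candidate key of the original relation: {A, E}.
Within {A, B, C, D, E, F}: {B, E}⁺ ∩ {A, B, C, D, E, F} = {B, C, D, E, F}, not the whole set, so B, E → C, D, F violates BCNF; decompose into {B, C, D, E, F} and {A, B, E}.
Within {B, C, D, E, F}: {C}⁺ ∩ {B, C, D, E, F} = {C, D, F}, not the whole set, so C → D, F violates BCNF; decompose into {C, D, F} and {B, C, E}.
{C, D, F} is in BCNF.
{B, C, E} is in BCNF.
{A, B, E} is in BCNF.

{A, B, E}; {B, C, E}; {C, D, F}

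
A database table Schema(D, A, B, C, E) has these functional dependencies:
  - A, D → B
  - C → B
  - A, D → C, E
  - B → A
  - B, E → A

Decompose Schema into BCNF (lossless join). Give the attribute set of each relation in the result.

{A, B}; {B, C}; {C, D, E}

Candidate keys of the original relation: {A, D}, {B, D}, {C, D}.
Within {A, B, C, D, E}: {C}⁺ ∩ {A, B, C, D, E} = {A, B, C}, not the whole set, so C → A, B violates BCNF; decompose into {A, B, C} and {C, D, E}.
Within {A, B, C}: {B}⁺ ∩ {A, B, C} = {A, B}, not the whole set, so B → A violates BCNF; decompose into {A, B} and {B, C}.
{A, B}: every determinant is a superkey — BCNF.
{B, C}: every determinant is a superkey — BCNF.
{C, D, E}: every determinant is a superkey — BCNF.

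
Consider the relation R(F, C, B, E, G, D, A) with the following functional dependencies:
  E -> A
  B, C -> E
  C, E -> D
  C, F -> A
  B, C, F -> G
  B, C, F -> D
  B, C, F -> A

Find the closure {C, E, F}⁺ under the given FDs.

{A, C, D, E, F}

Start with {C, E, F}.
E -> A applies; add {A} → now {A, C, E, F}.
C, E -> D applies; add {D} → now {A, C, D, E, F}.
No further FD applies.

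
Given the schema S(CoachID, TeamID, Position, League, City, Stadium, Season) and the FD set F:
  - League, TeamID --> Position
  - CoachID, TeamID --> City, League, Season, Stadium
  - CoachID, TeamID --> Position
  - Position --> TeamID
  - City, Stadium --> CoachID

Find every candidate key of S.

{City, Position, Stadium}, {City, Stadium, TeamID}, {CoachID, Position}, {CoachID, TeamID}

{CoachID, Position} is a candidate key since {CoachID, Position}⁺ = {City, CoachID, League, Position, Season, Stadium, TeamID} covers every attribute.
{CoachID, TeamID} is a candidate key since {CoachID, TeamID}⁺ = {City, CoachID, League, Position, Season, Stadium, TeamID} covers every attribute.
{City, Position, Stadium} is a candidate key since {City, Position, Stadium}⁺ = {City, CoachID, League, Position, Season, Stadium, TeamID} covers every attribute.
{City, Stadium, TeamID} is a candidate key since {City, Stadium, TeamID}⁺ = {City, CoachID, League, Position, Season, Stadium, TeamID} covers every attribute.
No proper subset of any of these is a key, and no other minimal superkey exists.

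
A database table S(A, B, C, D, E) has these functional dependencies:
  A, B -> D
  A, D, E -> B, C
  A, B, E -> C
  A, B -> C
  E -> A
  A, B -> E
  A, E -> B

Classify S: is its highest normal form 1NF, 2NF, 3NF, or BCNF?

Candidate keys: {A, B}, {E}. Prime attributes: {A, B, E}.
Each dependency's left side is a superkey — BCNF holds.

BCNF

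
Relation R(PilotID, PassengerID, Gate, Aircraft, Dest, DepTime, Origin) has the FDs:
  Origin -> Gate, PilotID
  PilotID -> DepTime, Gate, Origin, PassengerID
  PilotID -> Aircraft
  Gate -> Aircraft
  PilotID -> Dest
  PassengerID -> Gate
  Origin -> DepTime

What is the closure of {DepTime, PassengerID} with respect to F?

Start with {DepTime, PassengerID}.
PassengerID -> Gate applies; add {Gate} → now {DepTime, Gate, PassengerID}.
Gate -> Aircraft applies; add {Aircraft} → now {Aircraft, DepTime, Gate, PassengerID}.
No further FD applies.

{Aircraft, DepTime, Gate, PassengerID}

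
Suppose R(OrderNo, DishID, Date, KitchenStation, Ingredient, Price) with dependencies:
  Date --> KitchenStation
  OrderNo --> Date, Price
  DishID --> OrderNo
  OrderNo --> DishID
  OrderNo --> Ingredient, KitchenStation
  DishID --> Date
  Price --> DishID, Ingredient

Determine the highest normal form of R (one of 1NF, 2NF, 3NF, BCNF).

2NF

Candidate keys: {DishID}, {OrderNo}, {Price}. Prime attributes: {DishID, OrderNo, Price}.
Date --> KitchenStation: {Date}⁺ = {Date, KitchenStation}, which is not all of the attributes, so the left side is not a superkey — BCNF is violated.
Date --> KitchenStation determines the non-prime attribute {KitchenStation} from a non-superkey — 3NF is violated.
Every candidate key is a single attribute, so no partial dependency is possible; 2NF holds.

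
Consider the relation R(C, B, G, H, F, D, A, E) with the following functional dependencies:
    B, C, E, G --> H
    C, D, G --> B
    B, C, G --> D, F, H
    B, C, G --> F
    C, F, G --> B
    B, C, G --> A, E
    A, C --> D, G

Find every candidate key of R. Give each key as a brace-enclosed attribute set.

Attributes never on any right-hand side: {C} — every candidate key must contain it.
{A, C} is a candidate key since {A, C}⁺ = {A, B, C, D, E, F, G, H} covers every attribute.
{B, C, G} is a candidate key since {B, C, G}⁺ = {A, B, C, D, E, F, G, H} covers every attribute.
{C, D, G} is a candidate key since {C, D, G}⁺ = {A, B, C, D, E, F, G, H} covers every attribute.
{C, F, G} is a candidate key since {C, F, G}⁺ = {A, B, C, D, E, F, G, H} covers every attribute.
These are minimal and exhaustive — every other superkey contains one of them.

{A, C}, {B, C, G}, {C, D, G}, {C, F, G}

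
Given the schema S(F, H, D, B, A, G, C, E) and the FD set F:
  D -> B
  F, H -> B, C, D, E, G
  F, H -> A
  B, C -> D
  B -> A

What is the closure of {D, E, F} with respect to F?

{A, B, D, E, F}

Start with {D, E, F}.
D -> B applies; add {B} → now {B, D, E, F}.
B -> A applies; add {A} → now {A, B, D, E, F}.
No further FD applies.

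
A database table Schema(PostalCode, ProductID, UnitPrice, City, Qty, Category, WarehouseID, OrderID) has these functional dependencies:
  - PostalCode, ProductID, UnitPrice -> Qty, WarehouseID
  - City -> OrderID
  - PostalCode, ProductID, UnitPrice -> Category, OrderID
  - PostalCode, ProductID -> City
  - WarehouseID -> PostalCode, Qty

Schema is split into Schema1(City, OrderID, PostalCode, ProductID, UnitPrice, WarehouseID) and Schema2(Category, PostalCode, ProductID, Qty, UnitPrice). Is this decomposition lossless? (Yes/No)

Common attributes: {PostalCode, ProductID, UnitPrice}; their closure is {Category, City, OrderID, PostalCode, ProductID, Qty, UnitPrice, WarehouseID}.
Schema1 is contained in that closure, so Schema1 ∩ Schema2 -> Schema1 holds and the join is lossless.

Yes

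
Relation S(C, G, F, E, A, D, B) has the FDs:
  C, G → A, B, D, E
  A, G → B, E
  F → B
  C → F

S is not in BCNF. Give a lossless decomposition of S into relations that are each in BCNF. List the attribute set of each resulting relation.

Candidate key of the original relation: {C, G}.
Within {A, B, C, D, E, F, G}: {A, G}⁺ ∩ {A, B, C, D, E, F, G} = {A, B, E, G}, not the whole set, so A, G → B, E violates BCNF; decompose into {A, B, E, G} and {A, C, D, F, G}.
{A, B, E, G} is in BCNF.
Within {A, C, D, F, G}: {C}⁺ ∩ {A, C, D, F, G} = {C, F}, not the whole set, so C → F violates BCNF; decompose into {C, F} and {A, C, D, G}.
{C, F} is in BCNF.
{A, C, D, G} is in BCNF.

{A, B, E, G}; {A, C, D, G}; {C, F}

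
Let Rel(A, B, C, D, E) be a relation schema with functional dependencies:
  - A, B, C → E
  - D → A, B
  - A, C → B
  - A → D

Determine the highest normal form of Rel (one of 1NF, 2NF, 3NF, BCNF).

1NF

Candidate keys: {A, C}, {C, D}. Prime attributes: {A, C, D}.
D → A, B breaks BCNF: {D}⁺ = {A, B, D}, so {D} is not a superkey.
D → A, B determines the non-prime attribute {B} from a non-superkey — 3NF is violated.
{A} is a proper subset of the key {A, C}, and {A}⁺ contains the non-prime attribute {B} — a partial dependency, so 2NF is violated.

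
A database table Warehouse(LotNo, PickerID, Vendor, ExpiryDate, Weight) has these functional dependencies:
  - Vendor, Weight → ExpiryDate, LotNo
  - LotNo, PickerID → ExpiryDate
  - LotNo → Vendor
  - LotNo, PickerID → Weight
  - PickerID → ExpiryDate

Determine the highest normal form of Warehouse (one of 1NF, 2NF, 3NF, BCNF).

1NF

Candidate keys: {LotNo, PickerID}, {PickerID, Vendor, Weight}. Prime attributes: {LotNo, PickerID, Vendor, Weight}.
Vendor, Weight → ExpiryDate, LotNo: {Vendor, Weight}⁺ = {ExpiryDate, LotNo, Vendor, Weight}, which is not all of the attributes, so the left side is not a superkey — BCNF is violated.
Vendor, Weight → ExpiryDate, LotNo has non-prime {ExpiryDate} on the right and a non-superkey on the left, so 3NF fails.
Since {PickerID} ⊂ {LotNo, PickerID} and {PickerID}⁺ ⊇ {ExpiryDate} with {ExpiryDate} non-prime, there is a partial dependency; 2NF fails.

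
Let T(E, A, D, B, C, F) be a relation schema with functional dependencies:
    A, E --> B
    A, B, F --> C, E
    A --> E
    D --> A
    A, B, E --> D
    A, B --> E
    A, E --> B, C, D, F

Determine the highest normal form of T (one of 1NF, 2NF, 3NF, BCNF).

BCNF

Candidate keys: {A}, {D}. Prime attributes: {A, D}.
Every FD has a superkey on the left, so the relation is in BCNF.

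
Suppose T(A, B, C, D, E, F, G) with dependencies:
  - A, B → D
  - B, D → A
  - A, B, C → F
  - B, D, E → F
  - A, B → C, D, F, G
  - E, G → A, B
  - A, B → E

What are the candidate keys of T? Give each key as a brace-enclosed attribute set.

{A, B}, {B, D}, {E, G}

{A, B} is a candidate key since {A, B}⁺ = {A, B, C, D, E, F, G} covers every attribute.
{B, D} is a candidate key since {B, D}⁺ = {A, B, C, D, E, F, G} covers every attribute.
{E, G} is a candidate key since {E, G}⁺ = {A, B, C, D, E, F, G} covers every attribute.
No proper subset of any of these is a key, and no other minimal superkey exists.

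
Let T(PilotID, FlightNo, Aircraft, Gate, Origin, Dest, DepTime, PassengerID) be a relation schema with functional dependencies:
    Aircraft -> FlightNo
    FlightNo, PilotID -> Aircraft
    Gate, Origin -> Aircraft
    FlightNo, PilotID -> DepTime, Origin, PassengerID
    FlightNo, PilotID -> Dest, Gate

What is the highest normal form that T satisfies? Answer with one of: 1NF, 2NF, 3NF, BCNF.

3NF

Candidate keys: {Aircraft, PilotID}, {FlightNo, PilotID}, {Gate, Origin, PilotID}. Prime attributes: {Aircraft, FlightNo, Gate, Origin, PilotID}.
Aircraft -> FlightNo: {Aircraft}⁺ = {Aircraft, FlightNo}, which is not all of the attributes, so the left side is not a superkey — BCNF is violated.
Since {FlightNo} ⊆ prime attributes and every other non-superkey FD also has a prime right side, the schema is in 3NF.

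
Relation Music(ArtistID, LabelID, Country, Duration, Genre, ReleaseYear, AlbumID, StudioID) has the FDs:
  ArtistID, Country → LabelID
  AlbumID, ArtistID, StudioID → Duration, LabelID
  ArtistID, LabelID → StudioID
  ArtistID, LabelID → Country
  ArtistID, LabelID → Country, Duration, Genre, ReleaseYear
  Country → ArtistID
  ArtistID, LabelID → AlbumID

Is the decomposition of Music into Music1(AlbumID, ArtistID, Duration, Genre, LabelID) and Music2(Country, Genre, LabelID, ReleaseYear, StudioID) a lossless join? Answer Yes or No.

The shared attributes are {Genre, LabelID} and {Genre, LabelID}⁺ = {Genre, LabelID}.
Neither Music1 nor Music2 is contained in that closure, so the decomposition is lossy.

No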